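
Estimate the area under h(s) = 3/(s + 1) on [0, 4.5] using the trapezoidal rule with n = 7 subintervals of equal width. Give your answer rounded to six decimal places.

5.210496

Δs = (4.5 − 0)/7 = 9/14.
h(0) = 3, h(9/14) = 42/23, h(9/7) = 1.3125, h(27/14) = 42/41, h(18/7) = 0.84, h(45/14) = 42/59, h(27/7) = 21/34, h(4.5) = 6/11.
T_7 = (Δs/2)·[h(s_0) + 2h(s_1) + ... + 2h(s_{6}) + h(s_7)].
Sum ≈ 5.210496.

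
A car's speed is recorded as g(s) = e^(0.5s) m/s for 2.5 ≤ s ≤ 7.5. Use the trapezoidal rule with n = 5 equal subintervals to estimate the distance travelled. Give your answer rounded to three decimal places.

79.681

Δs = (7.5 − 2.5)/5 = 1.
g(2.5) ≈ 3.490, g(3.5) ≈ 5.755, g(4.5) ≈ 9.488, g(5.5) ≈ 15.643, g(6.5) ≈ 25.790, g(7.5) ≈ 42.521.
T_5 = (Δs/2)·[g(s_0) + 2g(s_1) + ... + 2g(s_{4}) + g(s_5)].
Sum ≈ 79.681.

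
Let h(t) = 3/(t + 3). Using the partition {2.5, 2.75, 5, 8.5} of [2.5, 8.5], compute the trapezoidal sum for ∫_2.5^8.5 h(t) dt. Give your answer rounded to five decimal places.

Subinterval widths: 0.25, 2.25, 3.5.
h(2.5) = 6/11, h(2.75) = 12/23, h(5) = 0.375, h(8.5) = 6/23.
On each subinterval the trapezoid contributes (Δt_i/2)·[h(t_{i-1}) + h(t_i)].
Sum ≈ 2.25500.

2.25500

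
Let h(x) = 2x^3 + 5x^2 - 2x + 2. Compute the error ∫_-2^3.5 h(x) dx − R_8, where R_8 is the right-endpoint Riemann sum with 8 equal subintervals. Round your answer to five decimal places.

-49.49105

Exact integral: ∫_-2^3.5 h(x) dx ≈ 154.5729167.
R_8 ≈ 204.0639648.
Error ≈ 154.5729167 − 204.0639648 ≈ -49.49105.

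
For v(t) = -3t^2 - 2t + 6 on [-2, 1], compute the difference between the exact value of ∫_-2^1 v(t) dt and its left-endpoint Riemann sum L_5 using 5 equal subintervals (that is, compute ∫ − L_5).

Exact integral: ∫_-2^1 v(t) dt = 12.
L_5 = 10.56.
Error = 12 − 10.56 = 1.44.

1.44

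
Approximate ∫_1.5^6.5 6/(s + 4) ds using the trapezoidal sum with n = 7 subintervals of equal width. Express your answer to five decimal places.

Δs = (6.5 − 1.5)/7 = 5/7.
f(1.5) = 12/11, f(31/14) = 28/29, f(41/14) = 84/97, f(51/14) = 84/107, f(61/14) = 28/39, f(71/14) = 84/127, f(81/14) = 84/137, f(6.5) = 4/7.
T_7 = (Δs/2)·[f(s_0) + 2f(s_1) + ... + 2f(s_{6}) + f(s_7)].
Sum ≈ 3.88587.

3.88587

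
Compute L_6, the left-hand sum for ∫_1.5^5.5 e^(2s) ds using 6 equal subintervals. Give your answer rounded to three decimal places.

Δs = (5.5 − 1.5)/6 = 2/3.
Left endpoints: 1.5, 13/6, 17/6, 3.5, 25/6, 29/6.
f(1.5) ≈ 20.086, f(13/6) ≈ 76.198, f(17/6) ≈ 289.069, f(3.5) ≈ 1096.633, f(25/6) ≈ 4160.262, f(29/6) ≈ 15782.652.
Sum = Δs · [f(1.5) + f(13/6) + f(17/6) + ...].
Sum ≈ 14283.267.

14283.267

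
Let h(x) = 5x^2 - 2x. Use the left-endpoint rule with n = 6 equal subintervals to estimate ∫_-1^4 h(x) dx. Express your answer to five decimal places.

69.14352

Δx = (4 − (-1))/6 = 5/6.
Left endpoints: -1, -1/6, 2/3, 1.5, 7/3, 19/6.
h(-1) = 7, h(-1/6) = 17/36, h(2/3) = 8/9, h(1.5) = 8.25, h(7/3) = 203/9, h(19/6) = 1577/36.
Sum = Δx · [h(-1) + h(-1/6) + h(2/3) + ...].
Sum ≈ 69.14352.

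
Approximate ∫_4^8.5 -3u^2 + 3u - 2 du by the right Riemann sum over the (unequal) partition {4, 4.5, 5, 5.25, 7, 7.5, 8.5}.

-564.234375

Subinterval widths: 0.5, 0.5, 0.25, 1.75, 0.5, 1.
Right endpoints: 4.5, 5, 5.25, 7, 7.5, 8.5.
f(4.5) = -49.25, f(5) = -62, f(5.25) = -68.9375, f(7) = -128, f(7.5) = -148.25, f(8.5) = -193.25.
Sum = Σ Δu_i · f(u_i).
Sum = -564.234375.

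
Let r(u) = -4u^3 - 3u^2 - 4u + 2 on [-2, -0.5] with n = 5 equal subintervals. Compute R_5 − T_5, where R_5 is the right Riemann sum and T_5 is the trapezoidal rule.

-3.9375

R_5 = 14.895.
T_5 = 18.8325.
R_5 − T_5 = -3.9375.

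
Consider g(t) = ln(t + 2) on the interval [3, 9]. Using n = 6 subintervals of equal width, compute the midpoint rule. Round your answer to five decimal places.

Δt = (9 − 3)/6 = 1.
Midpoints: 3.5, 4.5, 5.5, 6.5, 7.5, 8.5.
g(3.5) ≈ 1.70475, g(4.5) ≈ 1.87180, g(5.5) ≈ 2.01490, g(6.5) ≈ 2.14007, g(7.5) ≈ 2.25129, g(8.5) ≈ 2.35138.
Sum = Δt · [g(3.5) + g(4.5) + g(5.5) + ...].
Sum ≈ 12.33419.

12.33419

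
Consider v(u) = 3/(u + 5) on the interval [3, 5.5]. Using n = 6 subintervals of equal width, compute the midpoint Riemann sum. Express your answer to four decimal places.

0.8157

Δu = (5.5 − 3)/6 = 5/12.
Midpoints: 77/24, 3.625, 97/24, 107/24, 4.875, 127/24.
v(77/24) = 72/197, v(3.625) = 8/23, v(97/24) = 72/217, v(107/24) = 72/227, v(4.875) = 24/79, v(127/24) = 72/247.
Sum = Δu · [v(77/24) + v(3.625) + v(97/24) + ...].
Sum ≈ 0.8157.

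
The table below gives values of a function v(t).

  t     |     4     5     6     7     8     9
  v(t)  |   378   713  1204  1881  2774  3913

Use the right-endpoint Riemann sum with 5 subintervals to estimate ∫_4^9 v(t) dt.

Δt = 1.
Sum = 1·[713 + 1204 + 1881 + 2774 + 3913] = 10485.

10485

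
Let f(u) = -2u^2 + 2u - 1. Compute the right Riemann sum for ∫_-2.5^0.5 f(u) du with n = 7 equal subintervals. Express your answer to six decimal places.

Δu = (0.5 − (-2.5))/7 = 3/7.
Right endpoints: -29/14, -23/14, -17/14, -11/14, -5/14, 1/14, 0.5.
f(-29/14) = -1345/98, f(-23/14) = -949/98, f(-17/14) = -625/98, f(-11/14) = -373/98, f(-5/14) = -193/98, f(1/14) = -85/98, f(0.5) = -0.5.
Sum = Δu · [f(-29/14) + f(-23/14) + f(-17/14) + ...].
Sum ≈ -15.826531.

-15.826531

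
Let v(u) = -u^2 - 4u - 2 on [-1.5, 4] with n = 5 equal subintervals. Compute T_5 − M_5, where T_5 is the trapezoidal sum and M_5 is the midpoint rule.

-1.66375

T_5 = -62.0675.
M_5 = -60.40375.
T_5 − M_5 = -1.66375.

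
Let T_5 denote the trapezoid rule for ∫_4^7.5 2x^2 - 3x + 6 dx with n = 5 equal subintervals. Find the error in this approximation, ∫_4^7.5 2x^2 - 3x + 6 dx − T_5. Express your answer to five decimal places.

-0.57167

Exact integral: ∫_4^7.5 f(x) dx ≈ 199.2083333.
T_5 = 199.78.
Error ≈ 199.2083333 − 199.78 ≈ -0.57167.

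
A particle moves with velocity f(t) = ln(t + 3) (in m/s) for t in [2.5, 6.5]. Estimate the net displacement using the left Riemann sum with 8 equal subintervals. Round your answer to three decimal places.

7.873

Δt = (6.5 − 2.5)/8 = 0.5.
Left endpoints: 2.5, 3, 3.5, 4, 4.5, 5, 5.5, 6.
f(2.5) ≈ 1.705, f(3) ≈ 1.792, f(3.5) ≈ 1.872, f(4) ≈ 1.946, f(4.5) ≈ 2.015, f(5) ≈ 2.079, f(5.5) ≈ 2.140, f(6) ≈ 2.197.
Sum = Δt · [f(2.5) + f(3) + f(3.5) + ...].
Sum ≈ 7.873.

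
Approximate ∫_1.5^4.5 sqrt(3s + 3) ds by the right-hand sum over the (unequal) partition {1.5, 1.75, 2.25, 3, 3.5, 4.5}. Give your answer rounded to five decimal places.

10.77653

Subinterval widths: 0.25, 0.5, 0.75, 0.5, 1.
Right endpoints: 1.75, 2.25, 3, 3.5, 4.5.
f(1.75) ≈ 2.87228, f(2.25) ≈ 3.12250, f(3) ≈ 3.46410, f(3.5) ≈ 3.67423, f(4.5) ≈ 4.06202.
Sum = Σ Δs_i · f(s_i).
Sum ≈ 10.77653.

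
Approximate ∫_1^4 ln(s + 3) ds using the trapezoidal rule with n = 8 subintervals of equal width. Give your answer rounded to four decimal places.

5.0749

Δs = (4 − 1)/8 = 0.375.
f(1) ≈ 1.3863, f(1.375) ≈ 1.4759, f(1.75) ≈ 1.5581, f(2.125) ≈ 1.6341, f(2.5) ≈ 1.7047, f(2.875) ≈ 1.7707, f(3.25) ≈ 1.8326, f(3.625) ≈ 1.8909, f(4) ≈ 1.9459.
T_8 = (Δs/2)·[f(s_0) + 2f(s_1) + ... + 2f(s_{7}) + f(s_8)].
Sum ≈ 5.0749.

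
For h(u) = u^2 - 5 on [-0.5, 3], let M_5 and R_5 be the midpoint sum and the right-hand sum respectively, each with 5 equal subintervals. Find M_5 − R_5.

M_5 = -8.60125.
R_5 = -5.11.
M_5 − R_5 = -3.49125.

-3.49125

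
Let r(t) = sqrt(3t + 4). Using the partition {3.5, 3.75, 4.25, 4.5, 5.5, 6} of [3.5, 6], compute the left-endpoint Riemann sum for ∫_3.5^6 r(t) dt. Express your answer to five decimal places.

10.37485

Subinterval widths: 0.25, 0.5, 0.25, 1, 0.5.
Left endpoints: 3.5, 3.75, 4.25, 4.5, 5.5.
r(3.5) ≈ 3.80789, r(3.75) ≈ 3.90512, r(4.25) ≈ 4.09268, r(4.5) ≈ 4.18330, r(5.5) ≈ 4.52769.
Sum = Σ Δt_i · r(t_i).
Sum ≈ 10.37485.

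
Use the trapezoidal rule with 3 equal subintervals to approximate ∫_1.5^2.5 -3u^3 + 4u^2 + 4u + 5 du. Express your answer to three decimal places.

3.574

Δu = (2.5 − 1.5)/3 = 1/3.
f(1.5) = 9.875, f(11/6) = 175/24, f(13/6) = 139/72, f(2.5) = -6.875.
T_3 = (Δu/2)·[f(u_0) + 2f(u_1) + 2f(u_2) + f(u_3)].
Sum ≈ 3.574.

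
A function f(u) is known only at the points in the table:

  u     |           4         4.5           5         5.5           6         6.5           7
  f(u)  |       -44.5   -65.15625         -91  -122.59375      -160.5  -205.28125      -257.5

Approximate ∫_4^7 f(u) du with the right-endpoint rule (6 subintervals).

Δu = 0.5.
Sum = 0.5·[(-65.15625) + (-91) + (-122.59375) + (-160.5) + (-205.28125) + (-257.5)] = -451.015625.

-451.015625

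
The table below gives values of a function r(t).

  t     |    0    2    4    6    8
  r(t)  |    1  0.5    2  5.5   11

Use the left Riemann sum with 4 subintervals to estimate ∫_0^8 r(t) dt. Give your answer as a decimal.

Δt = 2.
Sum = 2·[1 + 0.5 + 2 + 5.5] = 18.

18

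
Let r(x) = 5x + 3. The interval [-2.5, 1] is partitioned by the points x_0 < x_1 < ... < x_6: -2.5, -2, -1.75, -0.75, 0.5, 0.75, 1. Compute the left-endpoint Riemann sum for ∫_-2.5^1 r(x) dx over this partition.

Subinterval widths: 0.5, 0.25, 1, 1.25, 0.25, 0.25.
Left endpoints: -2.5, -2, -1.75, -0.75, 0.5, 0.75.
r(-2.5) = -9.5, r(-2) = -7, r(-1.75) = -5.75, r(-0.75) = -0.75, r(0.5) = 5.5, r(0.75) = 6.75.
Sum = Σ Δx_i · r(x_i).
Sum = -10.125.

-10.125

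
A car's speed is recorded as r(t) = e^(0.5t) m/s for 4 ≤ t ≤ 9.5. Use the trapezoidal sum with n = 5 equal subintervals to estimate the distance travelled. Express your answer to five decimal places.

Δt = (9.5 − 4)/5 = 1.1.
r(4) ≈ 7.38906, r(5.1) ≈ 12.80710, r(6.2) ≈ 22.19795, r(7.3) ≈ 38.47467, r(8.4) ≈ 66.68633, r(9.5) ≈ 115.58428.
T_5 = (Δt/2)·[r(t_0) + 2r(t_1) + ... + 2r(t_{4}) + r(t_5)].
Sum ≈ 221.81799.

221.81799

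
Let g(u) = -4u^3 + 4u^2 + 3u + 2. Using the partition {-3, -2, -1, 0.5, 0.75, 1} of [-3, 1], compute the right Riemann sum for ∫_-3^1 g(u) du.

59.453125

Subinterval widths: 1, 1, 1.5, 0.25, 0.25.
Right endpoints: -2, -1, 0.5, 0.75, 1.
g(-2) = 44, g(-1) = 7, g(0.5) = 4, g(0.75) = 4.8125, g(1) = 5.
Sum = Σ Δu_i · g(u_i).
Sum = 59.453125.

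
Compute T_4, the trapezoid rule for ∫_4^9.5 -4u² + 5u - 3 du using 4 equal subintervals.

-895.640625

Δu = (9.5 − 4)/4 = 1.375.
f(4) = -47, f(5.375) = -91.6875, f(6.75) = -151.5, f(8.125) = -226.4375, f(9.5) = -316.5.
T_4 = (Δu/2)·[f(u_0) + 2f(u_1) + 2f(u_2) + 2f(u_3) + f(u_4)].
Sum = -895.640625.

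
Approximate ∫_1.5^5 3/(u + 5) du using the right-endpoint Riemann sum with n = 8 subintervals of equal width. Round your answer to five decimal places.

Δu = (5 − 1.5)/8 = 0.4375.
Right endpoints: 1.9375, 2.375, 2.8125, 3.25, 3.6875, 4.125, 4.5625, 5.
f(1.9375) = 16/37, f(2.375) = 24/59, f(2.8125) = 0.384, f(3.25) = 4/11, f(3.6875) = 48/139, f(4.125) = 24/73, f(4.5625) = 16/51, f(5) = 0.3.
Sum = Δu · [f(1.9375) + f(2.375) + f(2.8125) + ...].
Sum ≈ 1.25767.

1.25767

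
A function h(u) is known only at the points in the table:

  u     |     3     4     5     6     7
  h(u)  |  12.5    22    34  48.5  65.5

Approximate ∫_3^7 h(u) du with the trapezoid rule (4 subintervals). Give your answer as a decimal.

Δu = 1.
T_4 = (1/2)·[12.5 + 2·22 + 2·34 + 2·48.5 + 65.5] = 143.5.

143.5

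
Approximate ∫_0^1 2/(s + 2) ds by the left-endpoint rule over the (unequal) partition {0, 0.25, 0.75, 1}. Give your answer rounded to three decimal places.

0.876

Subinterval widths: 0.25, 0.5, 0.25.
Left endpoints: 0, 0.25, 0.75.
f(0) = 1, f(0.25) = 8/9, f(0.75) = 8/11.
Sum = Σ Δs_i · f(s_i).
Sum ≈ 0.876.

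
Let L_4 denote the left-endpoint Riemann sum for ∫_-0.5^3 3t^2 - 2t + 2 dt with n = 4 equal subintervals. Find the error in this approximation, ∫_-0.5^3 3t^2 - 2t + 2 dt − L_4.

Exact integral: ∫_-0.5^3 f(t) dt = 25.375.
L_4 = 18.29296875.
Error = 25.375 − 18.29296875 = 7.08203125.

7.08203125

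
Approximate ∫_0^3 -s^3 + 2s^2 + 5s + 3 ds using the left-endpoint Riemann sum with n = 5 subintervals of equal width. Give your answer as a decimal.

27

Δs = (3 − 0)/5 = 0.6.
Left endpoints: 0, 0.6, 1.2, 1.8, 2.4.
f(0) = 3, f(0.6) = 6.504, f(1.2) = 10.152, f(1.8) = 12.648, f(2.4) = 12.696.
Sum = Δs · [f(0) + f(0.6) + f(1.2) + f(1.8) + f(2.4)].
Sum = 27.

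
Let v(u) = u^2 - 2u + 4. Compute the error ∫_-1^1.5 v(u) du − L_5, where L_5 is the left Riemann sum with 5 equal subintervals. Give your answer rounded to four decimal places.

-1.0417

Exact integral: ∫_-1^1.5 v(u) du ≈ 10.208333.
L_5 = 11.25.
Error ≈ 10.208333 − 11.25 ≈ -1.0417.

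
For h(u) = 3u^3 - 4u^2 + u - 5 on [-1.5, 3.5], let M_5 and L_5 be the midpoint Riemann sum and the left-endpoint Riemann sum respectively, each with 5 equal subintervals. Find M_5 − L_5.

45.625

M_5 = 25.
L_5 = -20.625.
M_5 − L_5 = 45.625.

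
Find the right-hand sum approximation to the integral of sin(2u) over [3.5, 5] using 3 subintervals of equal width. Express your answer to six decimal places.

Δu = (5 − 3.5)/3 = 0.5.
Right endpoints: 4, 4.5, 5.
f(4) ≈ 0.989358, f(4.5) ≈ 0.412118, f(5) ≈ -0.544021.
Sum = Δu · [f(4) + f(4.5) + f(5)].
Sum ≈ 0.428728.

0.428728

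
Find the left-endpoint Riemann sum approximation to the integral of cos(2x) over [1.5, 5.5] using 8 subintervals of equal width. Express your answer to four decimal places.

-0.7708

Δx = (5.5 − 1.5)/8 = 0.5.
Left endpoints: 1.5, 2, 2.5, 3, 3.5, 4, 4.5, 5.
f(1.5) ≈ -0.9900, f(2) ≈ -0.6536, f(2.5) ≈ 0.2837, f(3) ≈ 0.9602, f(3.5) ≈ 0.7539, f(4) ≈ -0.1455, f(4.5) ≈ -0.9111, f(5) ≈ -0.8391.
Sum = Δx · [f(1.5) + f(2) + f(2.5) + ...].
Sum ≈ -0.7708.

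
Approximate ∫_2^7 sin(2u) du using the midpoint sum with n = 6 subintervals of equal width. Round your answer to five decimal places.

Δu = (7 − 2)/6 = 5/6.
Midpoints: 29/12, 3.25, 49/12, 59/12, 5.75, 79/12.
f(29/12) ≈ -0.99270, f(3.25) ≈ 0.21512, f(49/12) ≈ 0.95151, f(59/12) ≈ -0.39728, f(5.75) ≈ -0.87545, f(79/12) ≈ 0.56489.
Sum = Δu · [f(29/12) + f(3.25) + f(49/12) + ...].
Sum ≈ -0.44493.

-0.44493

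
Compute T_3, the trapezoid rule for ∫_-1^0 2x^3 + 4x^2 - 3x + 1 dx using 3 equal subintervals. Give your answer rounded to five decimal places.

3.35185

Δx = (0 − (-1))/3 = 1/3.
f(-1) = 6, f(-2/3) = 113/27, f(-1/3) = 64/27, f(0) = 1.
T_3 = (Δx/2)·[f(x_0) + 2f(x_1) + 2f(x_2) + f(x_3)].
Sum ≈ 3.35185.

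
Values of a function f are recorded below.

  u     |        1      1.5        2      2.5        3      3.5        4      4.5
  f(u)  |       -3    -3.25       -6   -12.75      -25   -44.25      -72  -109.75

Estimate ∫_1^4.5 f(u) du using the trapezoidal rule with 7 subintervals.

-109.8125

Δu = 0.5.
T_7 = (0.5/2)·[(-3) + 2·(-3.25) + 2·(-6) + 2·(-12.75) + 2·(-25) + 2·(-44.25) + 2·(-72) + (-109.75)] = -109.8125.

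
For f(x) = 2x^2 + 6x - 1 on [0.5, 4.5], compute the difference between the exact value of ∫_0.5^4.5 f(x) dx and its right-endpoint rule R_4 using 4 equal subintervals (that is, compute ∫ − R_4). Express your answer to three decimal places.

-33.333

Exact integral: ∫_0.5^4.5 f(x) dx ≈ 116.66667.
R_4 = 150.
Error ≈ 116.66667 − 150 ≈ -33.333.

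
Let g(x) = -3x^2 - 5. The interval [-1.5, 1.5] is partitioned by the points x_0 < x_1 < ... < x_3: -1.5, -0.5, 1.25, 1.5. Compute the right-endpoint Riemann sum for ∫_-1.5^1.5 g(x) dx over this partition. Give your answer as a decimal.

Subinterval widths: 1, 1.75, 0.25.
Right endpoints: -0.5, 1.25, 1.5.
g(-0.5) = -5.75, g(1.25) = -9.6875, g(1.5) = -11.75.
Sum = Σ Δx_i · g(x_i).
Sum = -25.640625.

-25.640625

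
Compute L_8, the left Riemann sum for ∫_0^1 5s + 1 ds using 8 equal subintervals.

3.1875

Δs = (1 − 0)/8 = 0.125.
Left endpoints: 0, 0.125, 0.25, 0.375, 0.5, 0.625, 0.75, 0.875.
f(0) = 1, f(0.125) = 1.625, f(0.25) = 2.25, f(0.375) = 2.875, f(0.5) = 3.5, f(0.625) = 4.125, f(0.75) = 4.75, f(0.875) = 5.375.
Sum = Δs · [f(0) + f(0.125) + f(0.25) + ...].
Sum = 3.1875.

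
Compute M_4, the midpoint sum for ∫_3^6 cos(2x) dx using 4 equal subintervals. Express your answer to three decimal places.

-0.141

Δx = (6 − 3)/4 = 0.75.
Midpoints: 3.375, 4.125, 4.875, 5.625.
f(3.375) ≈ 0.893, f(4.125) ≈ -0.386, f(4.875) ≈ -0.948, f(5.625) ≈ 0.252.
Sum = Δx · [f(3.375) + f(4.125) + f(4.875) + f(5.625)].
Sum ≈ -0.141.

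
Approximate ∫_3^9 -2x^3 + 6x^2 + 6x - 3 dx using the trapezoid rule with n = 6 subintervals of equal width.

-1668

Δx = (9 − 3)/6 = 1.
f(3) = 15, f(4) = -11, f(5) = -73, f(6) = -183, f(7) = -353, f(8) = -595, f(9) = -921.
T_6 = (Δx/2)·[f(x_0) + 2f(x_1) + ... + 2f(x_{5}) + f(x_6)].
Sum = -1668.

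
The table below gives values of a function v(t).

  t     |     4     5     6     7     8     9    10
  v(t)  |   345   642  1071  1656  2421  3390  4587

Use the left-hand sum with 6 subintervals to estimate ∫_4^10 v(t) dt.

9525

Δt = 1.
Sum = 1·[345 + 642 + 1071 + 1656 + 2421 + 3390] = 9525.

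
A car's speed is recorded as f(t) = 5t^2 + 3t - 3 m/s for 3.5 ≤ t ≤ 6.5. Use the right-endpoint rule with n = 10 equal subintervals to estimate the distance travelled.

Δt = (6.5 − 3.5)/10 = 0.3.
Right endpoints: 3.8, 4.1, 4.4, 4.7, 5, 5.3, 5.6, 5.9, 6.2, 6.5.
f(3.8) = 80.6, f(4.1) = 93.35, f(4.4) = 107, f(4.7) = 121.55, f(5) = 137, f(5.3) = 153.35, f(5.6) = 170.6, f(5.9) = 188.75, f(6.2) = 207.8, f(6.5) = 227.75.
Sum = Δt · [f(3.8) + f(4.1) + f(4.4) + ...].
Sum = 446.325.

446.325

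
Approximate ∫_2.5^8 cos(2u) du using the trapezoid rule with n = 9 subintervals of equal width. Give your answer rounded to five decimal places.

Δu = (8 − 2.5)/9 = 11/18.
f(2.5) ≈ 0.28366, f(28/9) ≈ 0.99814, f(67/18) ≈ 0.39818, f(13/3) ≈ -0.72614, f(89/18) ≈ -0.89422, f(50/9) ≈ 0.11528, f(37/6) ≈ 0.97297, f(61/9) ≈ 0.54937, f(133/18) ≈ -0.59769, f(8) ≈ -0.95766.
T_9 = (Δu/2)·[f(u_0) + 2f(u_1) + ... + 2f(u_{8}) + f(u_9)].
Sum ≈ 0.29267.

0.29267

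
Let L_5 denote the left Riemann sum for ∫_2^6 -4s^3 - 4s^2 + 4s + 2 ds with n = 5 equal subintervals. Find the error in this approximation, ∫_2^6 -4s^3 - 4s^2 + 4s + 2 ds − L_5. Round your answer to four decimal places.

-355.4133

Exact integral: ∫_2^6 f(s) ds ≈ -1485.333333.
L_5 = -1129.92.
Error ≈ -1485.333333 − (-1129.92) ≈ -355.4133.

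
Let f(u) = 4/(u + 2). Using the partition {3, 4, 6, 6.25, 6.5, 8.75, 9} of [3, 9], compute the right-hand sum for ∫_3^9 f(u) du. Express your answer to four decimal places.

Subinterval widths: 1, 2, 0.25, 0.25, 2.25, 0.25.
Right endpoints: 4, 6, 6.25, 6.5, 8.75, 9.
f(4) = 2/3, f(6) = 0.5, f(6.25) = 16/33, f(6.5) = 8/17, f(8.75) = 16/43, f(9) = 4/11.
Sum = Σ Δu_i · f(u_i).
Sum ≈ 2.8336.

2.8336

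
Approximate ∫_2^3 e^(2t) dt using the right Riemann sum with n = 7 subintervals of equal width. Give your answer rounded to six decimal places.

200.516684

Δt = (3 − 2)/7 = 1/7.
Right endpoints: 15/7, 16/7, 17/7, 18/7, 19/7, 20/7, 3.
f(15/7) ≈ 72.654424, f(16/7) ≈ 96.682128, f(17/7) ≈ 128.656088, f(18/7) ≈ 171.204225, f(19/7) ≈ 227.823551, f(20/7) ≈ 303.167578, f(3) ≈ 403.428793.
Sum = Δt · [f(15/7) + f(16/7) + f(17/7) + ...].
Sum ≈ 200.516684.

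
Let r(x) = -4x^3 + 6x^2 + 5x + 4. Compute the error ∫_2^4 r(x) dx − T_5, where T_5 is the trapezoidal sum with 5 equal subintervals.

Exact integral: ∫_2^4 r(x) dx = -90.
T_5 = -91.6.
Error = -90 − (-91.6) = 1.6.

1.6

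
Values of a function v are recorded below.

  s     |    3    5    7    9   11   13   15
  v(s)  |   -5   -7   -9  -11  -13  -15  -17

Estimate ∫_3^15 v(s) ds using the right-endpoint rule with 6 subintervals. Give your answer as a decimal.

-144

Δs = 2.
Sum = 2·[(-7) + (-9) + (-11) + (-13) + (-15) + (-17)] = -144.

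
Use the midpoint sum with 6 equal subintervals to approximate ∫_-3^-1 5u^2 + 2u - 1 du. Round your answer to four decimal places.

Δu = (-1 − (-3))/6 = 1/3.
Midpoints: -17/6, -2.5, -13/6, -11/6, -1.5, -7/6.
f(-17/6) = 1205/36, f(-2.5) = 25.25, f(-13/6) = 653/36, f(-11/6) = 437/36, f(-1.5) = 7.25, f(-7/6) = 125/36.
Sum = Δu · [f(-17/6) + f(-2.5) + f(-13/6) + ...].
Sum ≈ 33.2407.

33.2407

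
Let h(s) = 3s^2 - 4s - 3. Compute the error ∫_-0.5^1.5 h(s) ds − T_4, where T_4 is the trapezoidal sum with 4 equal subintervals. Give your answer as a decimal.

Exact integral: ∫_-0.5^1.5 h(s) ds = -6.5.
T_4 = -6.25.
Error = -6.5 − (-6.25) = -0.25.

-0.25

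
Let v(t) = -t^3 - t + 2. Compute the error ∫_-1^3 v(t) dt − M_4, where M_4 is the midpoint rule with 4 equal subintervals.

Exact integral: ∫_-1^3 v(t) dt = -16.
M_4 = -15.
Error = -16 − (-15) = -1.

-1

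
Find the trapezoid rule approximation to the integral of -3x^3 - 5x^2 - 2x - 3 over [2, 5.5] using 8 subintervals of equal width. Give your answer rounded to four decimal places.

Δx = (5.5 − 2)/8 = 0.4375.
f(2) = -51, f(2.4375) = -331893/4096, f(2.875) = -62141/512, f(3.3125) = -710775/4096, f(3.75) = -239.015625, f(4.1875) = -1308001/4096, f(4.625) = -212991/512, f(5.0625) = -2172963/4096, f(5.5) = -664.375.
T_8 = (Δx/2)·[f(x_0) + 2f(x_1) + ... + 2f(x_{7}) + f(x_8)].
Sum ≈ -979.3318.

-979.3318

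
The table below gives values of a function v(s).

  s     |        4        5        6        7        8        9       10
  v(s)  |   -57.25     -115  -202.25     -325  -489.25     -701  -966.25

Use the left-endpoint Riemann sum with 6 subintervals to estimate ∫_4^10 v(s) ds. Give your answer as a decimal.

Δs = 1.
Sum = 1·[(-57.25) + (-115) + (-202.25) + (-325) + (-489.25) + (-701)] = -1889.75.

-1889.75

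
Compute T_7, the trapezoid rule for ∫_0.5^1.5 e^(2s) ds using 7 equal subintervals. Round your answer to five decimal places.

Δs = (1.5 − 0.5)/7 = 1/7.
f(0.5) ≈ 2.71828, f(9/14) ≈ 3.61725, f(11/14) ≈ 4.81352, f(13/14) ≈ 6.40541, f(15/14) ≈ 8.52376, f(17/14) ≈ 11.34267, f(19/14) ≈ 15.09382, f(1.5) ≈ 20.08554.
T_7 = (Δs/2)·[f(s_0) + 2f(s_1) + ... + 2f(s_{6}) + f(s_7)].
Sum ≈ 8.74262.

8.74262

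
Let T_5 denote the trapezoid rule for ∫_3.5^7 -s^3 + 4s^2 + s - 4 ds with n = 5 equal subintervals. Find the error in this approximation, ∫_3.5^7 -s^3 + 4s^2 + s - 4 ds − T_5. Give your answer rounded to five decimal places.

Exact integral: ∫_3.5^7 f(s) ds ≈ -158.1927083.
T_5 = -161.55125.
Error ≈ -158.1927083 − (-161.55125) ≈ 3.35854.

3.35854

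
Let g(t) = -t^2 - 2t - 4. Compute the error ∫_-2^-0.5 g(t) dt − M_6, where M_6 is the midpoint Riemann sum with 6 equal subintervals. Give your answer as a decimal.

-0.0078125

Exact integral: ∫_-2^-0.5 g(t) dt = -4.875.
M_6 = -4.8671875.
Error = -4.875 − (-4.8671875) = -0.0078125.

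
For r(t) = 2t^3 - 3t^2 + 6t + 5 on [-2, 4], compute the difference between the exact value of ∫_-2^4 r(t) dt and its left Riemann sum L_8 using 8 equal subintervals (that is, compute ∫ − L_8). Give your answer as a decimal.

Exact integral: ∫_-2^4 r(t) dt = 114.
L_8 = 61.6875.
Error = 114 − 61.6875 = 52.3125.

52.3125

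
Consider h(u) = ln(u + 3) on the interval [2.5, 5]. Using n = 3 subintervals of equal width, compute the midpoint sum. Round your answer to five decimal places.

4.76106

Δu = (5 − 2.5)/3 = 5/6.
Midpoints: 35/12, 3.75, 55/12.
h(35/12) ≈ 1.77777, h(3.75) ≈ 1.90954, h(55/12) ≈ 2.02595.
Sum = Δu · [h(35/12) + h(3.75) + h(55/12)].
Sum ≈ 4.76106.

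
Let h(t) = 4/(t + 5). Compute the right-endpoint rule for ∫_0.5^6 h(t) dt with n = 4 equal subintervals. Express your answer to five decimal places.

Δt = (6 − 0.5)/4 = 1.375.
Right endpoints: 1.875, 3.25, 4.625, 6.
h(1.875) = 32/55, h(3.25) = 16/33, h(4.625) = 32/77, h(6) = 4/11.
Sum = Δt · [h(1.875) + h(3.25) + h(4.625) + h(6)].
Sum ≈ 2.53810.

2.53810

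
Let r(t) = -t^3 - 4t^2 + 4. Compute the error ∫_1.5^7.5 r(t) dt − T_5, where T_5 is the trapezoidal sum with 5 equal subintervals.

25.2

Exact integral: ∫_1.5^7.5 r(t) dt = -1323.75.
T_5 = -1348.95.
Error = -1323.75 − (-1348.95) = 25.2.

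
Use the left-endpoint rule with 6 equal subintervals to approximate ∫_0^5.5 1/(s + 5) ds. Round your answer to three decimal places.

Δs = (5.5 − 0)/6 = 11/12.
Left endpoints: 0, 11/12, 11/6, 2.75, 11/3, 55/12.
f(0) = 0.2, f(11/12) = 12/71, f(11/6) = 6/41, f(2.75) = 4/31, f(11/3) = 3/26, f(55/12) = 12/115.
Sum = Δs · [f(0) + f(11/12) + f(11/6) + ...].
Sum ≈ 0.792.

0.792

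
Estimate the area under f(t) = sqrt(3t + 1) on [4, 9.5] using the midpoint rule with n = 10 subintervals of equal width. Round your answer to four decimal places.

25.1915

Δt = (9.5 − 4)/10 = 0.55.
Midpoints: 4.275, 4.825, 5.375, 5.925, 6.475, 7.025, 7.575, 8.125, 8.675, 9.225.
f(4.275) ≈ 3.7182, f(4.825) ≈ 3.9338, f(5.375) ≈ 4.1382, f(5.925) ≈ 4.3330, f(6.475) ≈ 4.5194, f(7.025) ≈ 4.6984, f(7.575) ≈ 4.8708, f(8.125) ≈ 5.0374, f(8.675) ≈ 5.1986, f(9.225) ≈ 5.3549.
Sum = Δt · [f(4.275) + f(4.825) + f(5.375) + ...].
Sum ≈ 25.1915.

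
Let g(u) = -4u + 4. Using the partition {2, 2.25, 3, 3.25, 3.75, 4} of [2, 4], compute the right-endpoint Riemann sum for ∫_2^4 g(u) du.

Subinterval widths: 0.25, 0.75, 0.25, 0.5, 0.25.
Right endpoints: 2.25, 3, 3.25, 3.75, 4.
g(2.25) = -5, g(3) = -8, g(3.25) = -9, g(3.75) = -11, g(4) = -12.
Sum = Σ Δu_i · g(u_i).
Sum = -18.

-18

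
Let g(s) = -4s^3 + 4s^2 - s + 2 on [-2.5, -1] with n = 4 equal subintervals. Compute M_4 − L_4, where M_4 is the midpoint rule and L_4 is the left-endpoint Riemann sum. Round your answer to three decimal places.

M_4 ≈ 62.74805.
L_4 = 79.25390625.
M_4 − L_4 ≈ -16.506.

-16.506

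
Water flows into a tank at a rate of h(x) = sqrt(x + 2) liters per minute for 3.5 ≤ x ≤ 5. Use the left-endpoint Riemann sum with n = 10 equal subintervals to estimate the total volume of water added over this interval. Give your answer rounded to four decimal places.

3.7252

Δx = (5 − 3.5)/10 = 0.15.
Left endpoints: 3.5, 3.65, 3.8, 3.95, 4.1, 4.25, 4.4, 4.55, 4.7, 4.85.
h(3.5) ≈ 2.3452, h(3.65) ≈ 2.3770, h(3.8) ≈ 2.4083, h(3.95) ≈ 2.4393, h(4.1) ≈ 2.4698, h(4.25) ≈ 2.5000, h(4.4) ≈ 2.5298, h(4.55) ≈ 2.5593, h(4.7) ≈ 2.5884, h(4.85) ≈ 2.6173.
Sum = Δx · [h(3.5) + h(3.65) + h(3.8) + ...].
Sum ≈ 3.7252.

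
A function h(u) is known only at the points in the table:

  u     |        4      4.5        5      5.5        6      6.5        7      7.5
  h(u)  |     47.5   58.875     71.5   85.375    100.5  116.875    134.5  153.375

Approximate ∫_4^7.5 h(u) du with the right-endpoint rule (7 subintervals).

Δu = 0.5.
Sum = 0.5·[58.875 + 71.5 + 85.375 + 100.5 + 116.875 + 134.5 + 153.375] = 360.5.

360.5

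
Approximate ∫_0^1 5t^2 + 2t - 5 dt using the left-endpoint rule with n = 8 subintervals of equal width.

-2.7578125

Δt = (1 − 0)/8 = 0.125.
Left endpoints: 0, 0.125, 0.25, 0.375, 0.5, 0.625, 0.75, 0.875.
f(0) = -5, f(0.125) = -4.671875, f(0.25) = -4.1875, f(0.375) = -3.546875, f(0.5) = -2.75, f(0.625) = -1.796875, f(0.75) = -0.6875, f(0.875) = 0.578125.
Sum = Δt · [f(0) + f(0.125) + f(0.25) + ...].
Sum = -2.7578125.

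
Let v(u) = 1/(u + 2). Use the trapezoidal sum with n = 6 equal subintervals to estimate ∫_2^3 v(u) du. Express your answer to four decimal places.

Δu = (3 − 2)/6 = 1/6.
v(2) = 0.25, v(13/6) = 0.24, v(7/3) = 3/13, v(2.5) = 2/9, v(8/3) = 3/14, v(17/6) = 6/29, v(3) = 0.2.
T_6 = (Δu/2)·[v(u_0) + 2v(u_1) + ... + 2v(u_{5}) + v(u_6)].
Sum ≈ 0.2232.

0.2232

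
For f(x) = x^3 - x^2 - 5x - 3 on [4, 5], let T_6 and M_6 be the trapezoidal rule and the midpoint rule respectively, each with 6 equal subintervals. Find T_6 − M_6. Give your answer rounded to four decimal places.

0.0868

T_6 ≈ 46.474537.
M_6 ≈ 46.387731.
T_6 − M_6 ≈ 0.0868.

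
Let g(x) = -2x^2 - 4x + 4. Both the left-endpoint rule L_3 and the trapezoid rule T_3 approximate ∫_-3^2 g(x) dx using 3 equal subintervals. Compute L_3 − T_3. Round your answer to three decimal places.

L_3 ≈ 10.37037.
T_3 ≈ 2.03704.
L_3 − T_3 ≈ 8.333.

8.333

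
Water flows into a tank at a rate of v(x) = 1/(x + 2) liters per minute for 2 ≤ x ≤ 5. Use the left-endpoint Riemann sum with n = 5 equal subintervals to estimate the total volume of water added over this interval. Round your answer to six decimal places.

Δx = (5 − 2)/5 = 0.6.
Left endpoints: 2, 2.6, 3.2, 3.8, 4.4.
v(2) = 0.25, v(2.6) = 5/23, v(3.2) = 5/26, v(3.8) = 5/29, v(4.4) = 0.15625.
Sum = Δx · [v(2) + v(2.6) + v(3.2) + v(3.8) + v(4.4)].
Sum ≈ 0.593018.

0.593018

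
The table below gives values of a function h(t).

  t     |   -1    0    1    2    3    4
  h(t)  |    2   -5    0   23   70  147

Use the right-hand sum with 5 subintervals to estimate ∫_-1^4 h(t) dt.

235

Δt = 1.
Sum = 1·[(-5) + 0 + 23 + 70 + 147] = 235.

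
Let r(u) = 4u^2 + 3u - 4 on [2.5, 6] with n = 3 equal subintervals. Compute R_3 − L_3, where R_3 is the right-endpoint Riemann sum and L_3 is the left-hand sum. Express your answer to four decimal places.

151.0833

R_3 ≈ 376.509259.
L_3 ≈ 225.425926.
R_3 − L_3 ≈ 151.0833.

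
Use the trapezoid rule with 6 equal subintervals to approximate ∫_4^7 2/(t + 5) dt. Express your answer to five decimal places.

0.57559

Δt = (7 − 4)/6 = 0.5.
f(4) = 2/9, f(4.5) = 4/19, f(5) = 0.2, f(5.5) = 4/21, f(6) = 2/11, f(6.5) = 4/23, f(7) = 1/6.
T_6 = (Δt/2)·[f(t_0) + 2f(t_1) + ... + 2f(t_{5}) + f(t_6)].
Sum ≈ 0.57559.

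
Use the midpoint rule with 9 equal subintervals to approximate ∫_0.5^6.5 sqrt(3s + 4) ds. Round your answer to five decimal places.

22.45538

Δs = (6.5 − 0.5)/9 = 2/3.
Midpoints: 5/6, 1.5, 13/6, 17/6, 3.5, 25/6, 29/6, 5.5, 37/6.
f(5/6) ≈ 2.54951, f(1.5) ≈ 2.91548, f(13/6) ≈ 3.24037, f(17/6) ≈ 3.53553, f(3.5) ≈ 3.80789, f(25/6) ≈ 4.06202, f(29/6) ≈ 4.30116, f(5.5) ≈ 4.52769, f(37/6) ≈ 4.74342.
Sum = Δs · [f(5/6) + f(1.5) + f(13/6) + ...].
Sum ≈ 22.45538.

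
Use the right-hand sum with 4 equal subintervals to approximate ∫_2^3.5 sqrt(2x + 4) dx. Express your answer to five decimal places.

4.70941

Δx = (3.5 − 2)/4 = 0.375.
Right endpoints: 2.375, 2.75, 3.125, 3.5.
f(2.375) ≈ 2.95804, f(2.75) ≈ 3.08221, f(3.125) ≈ 3.20156, f(3.5) ≈ 3.31662.
Sum = Δx · [f(2.375) + f(2.75) + f(3.125) + f(3.5)].
Sum ≈ 4.70941.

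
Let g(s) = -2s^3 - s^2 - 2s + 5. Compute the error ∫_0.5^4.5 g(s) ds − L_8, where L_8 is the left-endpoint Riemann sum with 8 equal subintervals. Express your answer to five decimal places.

-49.83333

Exact integral: ∫_0.5^4.5 g(s) ds ≈ -235.3333333.
L_8 = -185.5.
Error ≈ -235.3333333 − (-185.5) ≈ -49.83333.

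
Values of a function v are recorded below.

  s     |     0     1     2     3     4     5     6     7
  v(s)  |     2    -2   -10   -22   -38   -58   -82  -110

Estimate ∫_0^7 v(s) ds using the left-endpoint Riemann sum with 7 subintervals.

Δs = 1.
Sum = 1·[2 + (-2) + (-10) + (-22) + (-38) + (-58) + (-82)] = -210.

-210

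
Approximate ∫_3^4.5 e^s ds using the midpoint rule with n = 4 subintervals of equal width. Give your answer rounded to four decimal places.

69.5235

Δs = (4.5 − 3)/4 = 0.375.
Midpoints: 3.1875, 3.5625, 3.9375, 4.3125.
f(3.1875) ≈ 24.2278, f(3.5625) ≈ 35.2512, f(3.9375) ≈ 51.2902, f(4.3125) ≈ 74.6268.
Sum = Δs · [f(3.1875) + f(3.5625) + f(3.9375) + f(4.3125)].
Sum ≈ 69.5235.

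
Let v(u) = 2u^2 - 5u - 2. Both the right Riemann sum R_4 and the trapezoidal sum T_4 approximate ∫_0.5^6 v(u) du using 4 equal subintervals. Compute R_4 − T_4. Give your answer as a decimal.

R_4 = 77.2578125.
T_4 = 47.0078125.
R_4 − T_4 = 30.25.

30.25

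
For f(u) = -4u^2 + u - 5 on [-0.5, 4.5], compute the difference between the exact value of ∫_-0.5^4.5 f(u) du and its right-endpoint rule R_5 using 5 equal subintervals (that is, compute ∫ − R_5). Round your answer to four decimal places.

40.8333

Exact integral: ∫_-0.5^4.5 f(u) du ≈ -136.666667.
R_5 = -177.5.
Error ≈ -136.666667 − (-177.5) ≈ 40.8333.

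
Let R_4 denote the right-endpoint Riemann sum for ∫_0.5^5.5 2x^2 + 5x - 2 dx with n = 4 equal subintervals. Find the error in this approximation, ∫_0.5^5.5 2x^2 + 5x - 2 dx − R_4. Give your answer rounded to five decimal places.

Exact integral: ∫_0.5^5.5 f(x) dx ≈ 175.8333333.
R_4 = 231.5625.
Error ≈ 175.8333333 − 231.5625 ≈ -55.72917.

-55.72917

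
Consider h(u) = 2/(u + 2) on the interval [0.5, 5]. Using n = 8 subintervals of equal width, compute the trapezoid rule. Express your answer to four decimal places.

Δu = (5 − 0.5)/8 = 0.5625.
h(0.5) = 0.8, h(1.0625) = 32/49, h(1.625) = 16/29, h(2.1875) = 32/67, h(2.75) = 8/19, h(3.3125) = 32/85, h(3.875) = 16/47, h(4.4375) = 32/103, h(5) = 2/7.
T_8 = (Δu/2)·[h(u_0) + 2h(u_1) + ... + 2h(u_{7}) + h(u_8)].
Sum ≈ 2.0666.

2.0666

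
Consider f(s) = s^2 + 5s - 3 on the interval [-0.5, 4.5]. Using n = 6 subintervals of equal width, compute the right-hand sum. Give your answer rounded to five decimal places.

Δs = (4.5 − (-0.5))/6 = 5/6.
Right endpoints: 1/3, 7/6, 2, 17/6, 11/3, 4.5.
f(1/3) = -11/9, f(7/6) = 151/36, f(2) = 11, f(17/6) = 691/36, f(11/3) = 259/9, f(4.5) = 39.75.
Sum = Δs · [f(1/3) + f(7/6) + f(2) + ...].
Sum ≈ 84.74537.

84.74537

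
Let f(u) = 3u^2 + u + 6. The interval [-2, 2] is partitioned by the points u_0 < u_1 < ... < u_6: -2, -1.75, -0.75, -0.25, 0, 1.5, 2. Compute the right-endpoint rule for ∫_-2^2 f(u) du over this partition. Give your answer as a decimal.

46.140625

Subinterval widths: 0.25, 1, 0.5, 0.25, 1.5, 0.5.
Right endpoints: -1.75, -0.75, -0.25, 0, 1.5, 2.
f(-1.75) = 13.4375, f(-0.75) = 6.9375, f(-0.25) = 5.9375, f(0) = 6, f(1.5) = 14.25, f(2) = 20.
Sum = Σ Δu_i · f(u_i).
Sum = 46.140625.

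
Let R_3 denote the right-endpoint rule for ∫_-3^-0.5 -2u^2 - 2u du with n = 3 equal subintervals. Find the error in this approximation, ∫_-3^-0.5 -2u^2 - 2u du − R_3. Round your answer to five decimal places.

-4.62963

Exact integral: ∫_-3^-0.5 f(u) du ≈ -9.1666667.
R_3 ≈ -4.5370370.
Error ≈ -9.1666667 − (-4.5370370) ≈ -4.62963.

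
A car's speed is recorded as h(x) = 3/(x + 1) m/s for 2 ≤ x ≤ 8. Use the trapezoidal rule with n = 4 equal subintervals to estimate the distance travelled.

Δx = (8 − 2)/4 = 1.5.
h(2) = 1, h(3.5) = 2/3, h(5) = 0.5, h(6.5) = 0.4, h(8) = 1/3.
T_4 = (Δx/2)·[h(x_0) + 2h(x_1) + 2h(x_2) + 2h(x_3) + h(x_4)].
Sum = 3.35.

3.35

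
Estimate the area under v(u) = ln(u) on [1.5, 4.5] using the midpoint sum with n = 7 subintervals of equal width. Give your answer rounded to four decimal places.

3.1635

Δu = (4.5 − 1.5)/7 = 3/7.
Midpoints: 12/7, 15/7, 18/7, 3, 24/7, 27/7, 30/7.
v(12/7) ≈ 0.5390, v(15/7) ≈ 0.7621, v(18/7) ≈ 0.9445, v(3) ≈ 1.0986, v(24/7) ≈ 1.2321, v(27/7) ≈ 1.3499, v(30/7) ≈ 1.4553.
Sum = Δu · [v(12/7) + v(15/7) + v(18/7) + ...].
Sum ≈ 3.1635.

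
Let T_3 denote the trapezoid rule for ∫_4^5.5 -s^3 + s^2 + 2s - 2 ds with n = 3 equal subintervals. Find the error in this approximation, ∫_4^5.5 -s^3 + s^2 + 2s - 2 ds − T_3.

0.828125

Exact integral: ∫_4^5.5 f(s) ds = -119.390625.
T_3 = -120.21875.
Error = -119.390625 − (-120.21875) = 0.828125.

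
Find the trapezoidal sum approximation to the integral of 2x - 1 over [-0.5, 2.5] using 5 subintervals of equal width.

Δx = (2.5 − (-0.5))/5 = 0.6.
f(-0.5) = -2, f(0.1) = -0.8, f(0.7) = 0.4, f(1.3) = 1.6, f(1.9) = 2.8, f(2.5) = 4.
T_5 = (Δx/2)·[f(x_0) + 2f(x_1) + ... + 2f(x_{4}) + f(x_5)].
Sum = 3.

3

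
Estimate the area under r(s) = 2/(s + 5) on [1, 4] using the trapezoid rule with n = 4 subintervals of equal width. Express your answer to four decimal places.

Δs = (4 − 1)/4 = 0.75.
r(1) = 1/3, r(1.75) = 8/27, r(2.5) = 4/15, r(3.25) = 8/33, r(4) = 2/9.
T_4 = (Δs/2)·[r(s_0) + 2r(s_1) + 2r(s_2) + 2r(s_3) + r(s_4)].
Sum ≈ 0.8124.

0.8124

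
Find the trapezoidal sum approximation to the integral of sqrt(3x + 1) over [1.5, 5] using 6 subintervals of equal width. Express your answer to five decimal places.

Δx = (5 − 1.5)/6 = 7/12.
f(1.5) ≈ 2.34521, f(25/12) ≈ 2.69258, f(8/3) ≈ 3.00000, f(3.25) ≈ 3.27872, f(23/6) ≈ 3.53553, f(53/12) ≈ 3.77492, f(5) ≈ 4.00000.
T_6 = (Δx/2)·[f(x_0) + 2f(x_1) + ... + 2f(x_{5}) + f(x_6)].
Sum ≈ 11.34837.

11.34837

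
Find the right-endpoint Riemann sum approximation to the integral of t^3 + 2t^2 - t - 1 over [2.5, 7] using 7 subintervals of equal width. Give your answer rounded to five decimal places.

Δt = (7 − 2.5)/7 = 9/14.
Right endpoints: 22/7, 53/14, 31/7, 71/14, 40/7, 89/14, 7.
f(22/7) = 16003/343, f(53/14) = 214397/2744, f(31/7) = 41383/343, f(71/14) = 482399/2744, f(40/7) = 84097/343, f(89/14) = 906569/2744, f(7) = 433.
Sum = Δt · [f(22/7) + f(53/14) + f(31/7) + ...].
Sum ≈ 919.15944.

919.15944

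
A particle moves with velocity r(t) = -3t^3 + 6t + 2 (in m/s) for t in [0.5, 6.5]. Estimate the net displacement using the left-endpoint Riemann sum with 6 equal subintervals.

Δt = (6.5 − 0.5)/6 = 1.
Left endpoints: 0.5, 1.5, 2.5, 3.5, 4.5, 5.5.
r(0.5) = 4.625, r(1.5) = 0.875, r(2.5) = -29.875, r(3.5) = -105.625, r(4.5) = -244.375, r(5.5) = -464.125.
Sum = Δt · [r(0.5) + r(1.5) + r(2.5) + ...].
Sum = -838.5.

-838.5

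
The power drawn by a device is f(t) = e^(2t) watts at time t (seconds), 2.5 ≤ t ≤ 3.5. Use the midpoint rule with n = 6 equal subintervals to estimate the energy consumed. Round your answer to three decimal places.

Δt = (3.5 − 2.5)/6 = 1/6.
Midpoints: 31/12, 2.75, 35/12, 37/12, 3.25, 41/12.
f(31/12) ≈ 175.329, f(2.75) ≈ 244.692, f(35/12) ≈ 341.495, f(37/12) ≈ 476.595, f(3.25) ≈ 665.142, f(41/12) ≈ 928.280.
Sum = Δt · [f(31/12) + f(2.75) + f(35/12) + ...].
Sum ≈ 471.922.

471.922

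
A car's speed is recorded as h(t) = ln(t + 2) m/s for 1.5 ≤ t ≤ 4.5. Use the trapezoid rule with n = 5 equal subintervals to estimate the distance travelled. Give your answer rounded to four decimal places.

4.7781

Δt = (4.5 − 1.5)/5 = 0.6.
h(1.5) ≈ 1.2528, h(2.1) ≈ 1.4110, h(2.7) ≈ 1.5476, h(3.3) ≈ 1.6677, h(3.9) ≈ 1.7750, h(4.5) ≈ 1.8718.
T_5 = (Δt/2)·[h(t_0) + 2h(t_1) + ... + 2h(t_{4}) + h(t_5)].
Sum ≈ 4.7781.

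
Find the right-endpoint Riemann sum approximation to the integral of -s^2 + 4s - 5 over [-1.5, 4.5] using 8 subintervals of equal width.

-23.8125

Δs = (4.5 − (-1.5))/8 = 0.75.
Right endpoints: -0.75, 0, 0.75, 1.5, 2.25, 3, 3.75, 4.5.
f(-0.75) = -8.5625, f(0) = -5, f(0.75) = -2.5625, f(1.5) = -1.25, f(2.25) = -1.0625, f(3) = -2, f(3.75) = -4.0625, f(4.5) = -7.25.
Sum = Δs · [f(-0.75) + f(0) + f(0.75) + ...].
Sum = -23.8125.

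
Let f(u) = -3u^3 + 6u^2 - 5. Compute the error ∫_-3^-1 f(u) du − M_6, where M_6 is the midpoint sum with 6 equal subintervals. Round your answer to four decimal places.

0.4444

Exact integral: ∫_-3^-1 f(u) du = 102.
M_6 ≈ 101.555556.
Error ≈ 102 − 101.555556 ≈ 0.4444.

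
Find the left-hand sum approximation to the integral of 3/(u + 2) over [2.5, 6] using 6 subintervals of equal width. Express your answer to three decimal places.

1.814

Δu = (6 − 2.5)/6 = 7/12.
Left endpoints: 2.5, 37/12, 11/3, 4.25, 29/6, 65/12.
f(2.5) = 2/3, f(37/12) = 36/61, f(11/3) = 9/17, f(4.25) = 0.48, f(29/6) = 18/41, f(65/12) = 36/89.
Sum = Δu · [f(2.5) + f(37/12) + f(11/3) + ...].
Sum ≈ 1.814.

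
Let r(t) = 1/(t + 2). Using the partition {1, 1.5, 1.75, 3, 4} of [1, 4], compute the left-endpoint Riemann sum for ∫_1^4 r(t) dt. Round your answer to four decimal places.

Subinterval widths: 0.5, 0.25, 1.25, 1.
Left endpoints: 1, 1.5, 1.75, 3.
r(1) = 1/3, r(1.5) = 2/7, r(1.75) = 4/15, r(3) = 0.2.
Sum = Σ Δt_i · r(t_i).
Sum ≈ 0.7714.

0.7714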